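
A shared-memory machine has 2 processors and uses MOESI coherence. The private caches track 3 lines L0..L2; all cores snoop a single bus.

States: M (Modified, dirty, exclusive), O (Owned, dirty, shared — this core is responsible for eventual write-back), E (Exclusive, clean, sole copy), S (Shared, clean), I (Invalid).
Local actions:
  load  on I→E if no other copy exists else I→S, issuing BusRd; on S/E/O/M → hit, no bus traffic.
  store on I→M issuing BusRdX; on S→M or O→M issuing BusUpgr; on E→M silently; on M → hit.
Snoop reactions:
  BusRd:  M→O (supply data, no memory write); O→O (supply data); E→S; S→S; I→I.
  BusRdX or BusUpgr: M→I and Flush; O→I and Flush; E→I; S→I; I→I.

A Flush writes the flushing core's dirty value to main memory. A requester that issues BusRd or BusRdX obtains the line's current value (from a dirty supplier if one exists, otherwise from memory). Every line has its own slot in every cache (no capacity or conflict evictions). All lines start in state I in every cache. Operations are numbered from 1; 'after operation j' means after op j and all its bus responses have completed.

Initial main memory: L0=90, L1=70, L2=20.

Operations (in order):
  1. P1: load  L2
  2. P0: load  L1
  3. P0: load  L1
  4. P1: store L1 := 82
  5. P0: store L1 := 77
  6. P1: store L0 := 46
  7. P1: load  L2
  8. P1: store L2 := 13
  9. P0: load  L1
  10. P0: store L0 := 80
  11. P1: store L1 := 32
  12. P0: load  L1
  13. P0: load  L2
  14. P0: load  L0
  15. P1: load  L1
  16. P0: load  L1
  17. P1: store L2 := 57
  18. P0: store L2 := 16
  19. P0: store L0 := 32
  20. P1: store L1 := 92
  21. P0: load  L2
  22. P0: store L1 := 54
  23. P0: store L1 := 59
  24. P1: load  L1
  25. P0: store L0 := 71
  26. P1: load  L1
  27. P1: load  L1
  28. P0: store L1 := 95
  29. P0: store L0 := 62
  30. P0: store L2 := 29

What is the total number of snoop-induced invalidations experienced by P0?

1. P1: load  L2  bus=[BusRd]  L2: P0=I P1=E  mem[L2]=20
2. P0: load  L1  bus=[BusRd]  L1: P0=E P1=I  mem[L1]=70
3. P0: load  L1  bus=[-]  L1: P0=E P1=I  mem[L1]=70
4. P1: store L1 := 82  bus=[BusRdX]  L1: P0=I P1=M  mem[L1]=70
5. P0: store L1 := 77  bus=[BusRdX,Flush]  L1: P0=M P1=I  mem[L1]=82
6. P1: store L0 := 46  bus=[BusRdX]  L0: P0=I P1=M  mem[L0]=90
7. P1: load  L2  bus=[-]  L2: P0=I P1=E  mem[L2]=20
8. P1: store L2 := 13  bus=[-]  L2: P0=I P1=M  mem[L2]=20
9. P0: load  L1  bus=[-]  L1: P0=M P1=I  mem[L1]=82
10. P0: store L0 := 80  bus=[BusRdX,Flush]  L0: P0=M P1=I  mem[L0]=46
11. P1: store L1 := 32  bus=[BusRdX,Flush]  L1: P0=I P1=M  mem[L1]=77
12. P0: load  L1  bus=[BusRd]  L1: P0=S P1=O  mem[L1]=77
13. P0: load  L2  bus=[BusRd]  L2: P0=S P1=O  mem[L2]=20
14. P0: load  L0  bus=[-]  L0: P0=M P1=I  mem[L0]=46
15. P1: load  L1  bus=[-]  L1: P0=S P1=O  mem[L1]=77
16. P0: load  L1  bus=[-]  L1: P0=S P1=O  mem[L1]=77
17. P1: store L2 := 57  bus=[BusUpgr]  L2: P0=I P1=M  mem[L2]=20
18. P0: store L2 := 16  bus=[BusRdX,Flush]  L2: P0=M P1=I  mem[L2]=57
19. P0: store L0 := 32  bus=[-]  L0: P0=M P1=I  mem[L0]=46
20. P1: store L1 := 92  bus=[BusUpgr]  L1: P0=I P1=M  mem[L1]=77
21. P0: load  L2  bus=[-]  L2: P0=M P1=I  mem[L2]=57
22. P0: store L1 := 54  bus=[BusRdX,Flush]  L1: P0=M P1=I  mem[L1]=92
23. P0: store L1 := 59  bus=[-]  L1: P0=M P1=I  mem[L1]=92
24. P1: load  L1  bus=[BusRd]  L1: P0=O P1=S  mem[L1]=92
25. P0: store L0 := 71  bus=[-]  L0: P0=M P1=I  mem[L0]=46
26. P1: load  L1  bus=[-]  L1: P0=O P1=S  mem[L1]=92
27. P1: load  L1  bus=[-]  L1: P0=O P1=S  mem[L1]=92
28. P0: store L1 := 95  bus=[BusUpgr]  L1: P0=M P1=I  mem[L1]=92
29. P0: store L0 := 62  bus=[-]  L0: P0=M P1=I  mem[L0]=46
30. P0: store L2 := 29  bus=[-]  L2: P0=M P1=I  mem[L2]=57

invalidations = 4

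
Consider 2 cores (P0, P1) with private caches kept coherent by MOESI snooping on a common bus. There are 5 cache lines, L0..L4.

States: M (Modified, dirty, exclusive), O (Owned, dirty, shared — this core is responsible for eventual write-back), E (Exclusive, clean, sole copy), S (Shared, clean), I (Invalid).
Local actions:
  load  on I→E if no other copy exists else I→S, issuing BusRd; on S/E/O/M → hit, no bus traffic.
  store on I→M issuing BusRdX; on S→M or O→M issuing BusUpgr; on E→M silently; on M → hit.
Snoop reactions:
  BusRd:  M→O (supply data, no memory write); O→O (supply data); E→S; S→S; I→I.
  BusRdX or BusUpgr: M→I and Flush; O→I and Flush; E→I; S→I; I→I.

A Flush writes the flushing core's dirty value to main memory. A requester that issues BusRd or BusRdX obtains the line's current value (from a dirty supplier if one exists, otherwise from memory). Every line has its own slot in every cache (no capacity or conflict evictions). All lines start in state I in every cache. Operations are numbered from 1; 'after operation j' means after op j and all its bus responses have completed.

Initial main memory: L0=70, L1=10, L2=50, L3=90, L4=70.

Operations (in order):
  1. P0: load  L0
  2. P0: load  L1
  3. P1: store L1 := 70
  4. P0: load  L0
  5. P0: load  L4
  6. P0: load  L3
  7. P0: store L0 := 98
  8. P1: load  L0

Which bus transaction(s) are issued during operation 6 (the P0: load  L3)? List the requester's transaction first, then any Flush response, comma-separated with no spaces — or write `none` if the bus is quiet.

bus = BusRd

step 1: P0: load  L0  ⟶  EI  (L0)  txn=BusRd  M[L0]=70
step 2: P0: load  L1  ⟶  EI  (L1)  txn=BusRd  M[L1]=10
step 3: P1: store L1 := 70  ⟶  IM  (L1)  txn=BusRdX  M[L1]=10
step 4: P0: load  L0  ⟶  EI  (L0)  txn=∅  M[L0]=70
step 5: P0: load  L4  ⟶  EI  (L4)  txn=BusRd  M[L4]=70
step 6: P0: load  L3  ⟶  EI  (L3)  txn=BusRd  M[L3]=90
step 7: P0: store L0 := 98  ⟶  MI  (L0)  txn=∅  M[L0]=70
step 8: P1: load  L0  ⟶  OS  (L0)  txn=BusRd  M[L0]=70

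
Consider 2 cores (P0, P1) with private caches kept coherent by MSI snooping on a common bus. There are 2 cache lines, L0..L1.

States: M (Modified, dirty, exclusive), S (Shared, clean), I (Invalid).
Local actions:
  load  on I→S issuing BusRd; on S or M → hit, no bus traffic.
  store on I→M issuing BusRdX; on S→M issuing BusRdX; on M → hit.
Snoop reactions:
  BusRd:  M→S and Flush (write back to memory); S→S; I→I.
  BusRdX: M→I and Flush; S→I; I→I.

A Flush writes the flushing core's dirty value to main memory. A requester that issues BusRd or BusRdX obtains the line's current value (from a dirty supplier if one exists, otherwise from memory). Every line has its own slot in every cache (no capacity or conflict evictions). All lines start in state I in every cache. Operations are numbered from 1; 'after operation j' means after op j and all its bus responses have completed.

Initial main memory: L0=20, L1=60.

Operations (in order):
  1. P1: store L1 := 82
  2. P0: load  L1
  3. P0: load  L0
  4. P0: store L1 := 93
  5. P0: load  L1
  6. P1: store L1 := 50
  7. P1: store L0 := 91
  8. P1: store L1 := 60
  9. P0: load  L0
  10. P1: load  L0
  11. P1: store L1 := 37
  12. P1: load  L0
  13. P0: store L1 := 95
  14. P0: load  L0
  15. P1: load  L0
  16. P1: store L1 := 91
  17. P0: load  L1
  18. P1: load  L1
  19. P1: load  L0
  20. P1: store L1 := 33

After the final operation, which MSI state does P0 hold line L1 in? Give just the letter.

state = I

step 1: P1: store L1 := 82  ⟶  IM  (L1)  txn=BusRdX  M[L1]=60
step 2: P0: load  L1  ⟶  SS  (L1)  txn=BusRd+Flush  M[L1]=82
step 3: P0: load  L0  ⟶  SI  (L0)  txn=BusRd  M[L0]=20
step 4: P0: store L1 := 93  ⟶  MI  (L1)  txn=BusRdX  M[L1]=82
step 5: P0: load  L1  ⟶  MI  (L1)  txn=∅  M[L1]=82
step 6: P1: store L1 := 50  ⟶  IM  (L1)  txn=BusRdX+Flush  M[L1]=93
step 7: P1: store L0 := 91  ⟶  IM  (L0)  txn=BusRdX  M[L0]=20
step 8: P1: store L1 := 60  ⟶  IM  (L1)  txn=∅  M[L1]=93
step 9: P0: load  L0  ⟶  SS  (L0)  txn=BusRd+Flush  M[L0]=91
step 10: P1: load  L0  ⟶  SS  (L0)  txn=∅  M[L0]=91
step 11: P1: store L1 := 37  ⟶  IM  (L1)  txn=∅  M[L1]=93
step 12: P1: load  L0  ⟶  SS  (L0)  txn=∅  M[L0]=91
step 13: P0: store L1 := 95  ⟶  MI  (L1)  txn=BusRdX+Flush  M[L1]=37
step 14: P0: load  L0  ⟶  SS  (L0)  txn=∅  M[L0]=91
step 15: P1: load  L0  ⟶  SS  (L0)  txn=∅  M[L0]=91
step 16: P1: store L1 := 91  ⟶  IM  (L1)  txn=BusRdX+Flush  M[L1]=95
step 17: P0: load  L1  ⟶  SS  (L1)  txn=BusRd+Flush  M[L1]=91
step 18: P1: load  L1  ⟶  SS  (L1)  txn=∅  M[L1]=91
step 19: P1: load  L0  ⟶  SS  (L0)  txn=∅  M[L0]=91
step 20: P1: store L1 := 33  ⟶  IM  (L1)  txn=BusRdX  M[L1]=91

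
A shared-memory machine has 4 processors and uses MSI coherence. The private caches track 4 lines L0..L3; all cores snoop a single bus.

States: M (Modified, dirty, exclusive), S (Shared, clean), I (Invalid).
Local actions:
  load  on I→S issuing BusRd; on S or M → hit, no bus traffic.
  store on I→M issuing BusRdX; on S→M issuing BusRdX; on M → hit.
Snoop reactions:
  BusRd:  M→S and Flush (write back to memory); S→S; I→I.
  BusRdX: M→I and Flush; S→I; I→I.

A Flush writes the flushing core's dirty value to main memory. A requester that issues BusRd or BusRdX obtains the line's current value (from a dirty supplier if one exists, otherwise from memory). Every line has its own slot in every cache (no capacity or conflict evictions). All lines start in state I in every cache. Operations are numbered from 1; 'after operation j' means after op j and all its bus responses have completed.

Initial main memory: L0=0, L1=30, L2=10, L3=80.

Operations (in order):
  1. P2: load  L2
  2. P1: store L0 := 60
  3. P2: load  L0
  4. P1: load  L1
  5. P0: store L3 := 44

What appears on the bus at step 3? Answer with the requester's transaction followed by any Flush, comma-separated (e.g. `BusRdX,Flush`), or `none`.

1. P2: load  L2  bus=[BusRd]  L2: P0=I P1=I P2=S P3=I  mem[L2]=10
2. P1: store L0 := 60  bus=[BusRdX]  L0: P0=I P1=M P2=I P3=I  mem[L0]=0
3. P2: load  L0  bus=[BusRd,Flush]  L0: P0=I P1=S P2=S P3=I  mem[L0]=60
4. P1: load  L1  bus=[BusRd]  L1: P0=I P1=S P2=I P3=I  mem[L1]=30
5. P0: store L3 := 44  bus=[BusRdX]  L3: P0=M P1=I P2=I P3=I  mem[L3]=80

bus = BusRd,Flush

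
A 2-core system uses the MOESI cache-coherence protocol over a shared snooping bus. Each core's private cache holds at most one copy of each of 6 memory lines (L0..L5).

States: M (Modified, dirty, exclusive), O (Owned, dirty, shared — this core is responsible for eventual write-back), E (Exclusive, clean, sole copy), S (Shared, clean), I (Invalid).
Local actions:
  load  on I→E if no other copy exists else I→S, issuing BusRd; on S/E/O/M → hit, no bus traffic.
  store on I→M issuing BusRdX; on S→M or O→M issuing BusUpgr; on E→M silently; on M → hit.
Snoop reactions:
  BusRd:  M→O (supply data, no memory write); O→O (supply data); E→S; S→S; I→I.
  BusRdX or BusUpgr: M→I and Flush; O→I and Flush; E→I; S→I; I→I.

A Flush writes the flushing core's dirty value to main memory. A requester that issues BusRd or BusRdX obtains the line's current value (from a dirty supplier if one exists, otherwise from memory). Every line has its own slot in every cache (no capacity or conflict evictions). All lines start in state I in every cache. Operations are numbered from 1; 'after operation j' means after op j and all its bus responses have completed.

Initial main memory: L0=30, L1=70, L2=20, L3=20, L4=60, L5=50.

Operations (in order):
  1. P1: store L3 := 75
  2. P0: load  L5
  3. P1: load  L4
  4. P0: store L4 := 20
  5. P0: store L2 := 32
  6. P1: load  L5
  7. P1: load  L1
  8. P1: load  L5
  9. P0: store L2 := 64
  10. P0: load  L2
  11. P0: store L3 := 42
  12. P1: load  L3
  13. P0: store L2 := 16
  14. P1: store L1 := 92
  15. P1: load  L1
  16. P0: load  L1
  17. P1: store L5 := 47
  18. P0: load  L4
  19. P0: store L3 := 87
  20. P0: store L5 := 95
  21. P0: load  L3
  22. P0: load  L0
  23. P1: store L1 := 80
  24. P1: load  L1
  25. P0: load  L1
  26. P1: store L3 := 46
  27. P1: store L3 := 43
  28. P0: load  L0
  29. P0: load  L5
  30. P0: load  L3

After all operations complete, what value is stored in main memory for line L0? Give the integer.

memory[L0] = 30

1. P1: store L3 := 75  bus=[BusRdX]  L3: P0=I P1=M  mem[L3]=20
2. P0: load  L5  bus=[BusRd]  L5: P0=E P1=I  mem[L5]=50
3. P1: load  L4  bus=[BusRd]  L4: P0=I P1=E  mem[L4]=60
4. P0: store L4 := 20  bus=[BusRdX]  L4: P0=M P1=I  mem[L4]=60
5. P0: store L2 := 32  bus=[BusRdX]  L2: P0=M P1=I  mem[L2]=20
6. P1: load  L5  bus=[BusRd]  L5: P0=S P1=S  mem[L5]=50
7. P1: load  L1  bus=[BusRd]  L1: P0=I P1=E  mem[L1]=70
8. P1: load  L5  bus=[-]  L5: P0=S P1=S  mem[L5]=50
9. P0: store L2 := 64  bus=[-]  L2: P0=M P1=I  mem[L2]=20
10. P0: load  L2  bus=[-]  L2: P0=M P1=I  mem[L2]=20
11. P0: store L3 := 42  bus=[BusRdX,Flush]  L3: P0=M P1=I  mem[L3]=75
12. P1: load  L3  bus=[BusRd]  L3: P0=O P1=S  mem[L3]=75
13. P0: store L2 := 16  bus=[-]  L2: P0=M P1=I  mem[L2]=20
14. P1: store L1 := 92  bus=[-]  L1: P0=I P1=M  mem[L1]=70
15. P1: load  L1  bus=[-]  L1: P0=I P1=M  mem[L1]=70
16. P0: load  L1  bus=[BusRd]  L1: P0=S P1=O  mem[L1]=70
17. P1: store L5 := 47  bus=[BusUpgr]  L5: P0=I P1=M  mem[L5]=50
18. P0: load  L4  bus=[-]  L4: P0=M P1=I  mem[L4]=60
19. P0: store L3 := 87  bus=[BusUpgr]  L3: P0=M P1=I  mem[L3]=75
20. P0: store L5 := 95  bus=[BusRdX,Flush]  L5: P0=M P1=I  mem[L5]=47
21. P0: load  L3  bus=[-]  L3: P0=M P1=I  mem[L3]=75
22. P0: load  L0  bus=[BusRd]  L0: P0=E P1=I  mem[L0]=30
23. P1: store L1 := 80  bus=[BusUpgr]  L1: P0=I P1=M  mem[L1]=70
24. P1: load  L1  bus=[-]  L1: P0=I P1=M  mem[L1]=70
25. P0: load  L1  bus=[BusRd]  L1: P0=S P1=O  mem[L1]=70
26. P1: store L3 := 46  bus=[BusRdX,Flush]  L3: P0=I P1=M  mem[L3]=87
27. P1: store L3 := 43  bus=[-]  L3: P0=I P1=M  mem[L3]=87
28. P0: load  L0  bus=[-]  L0: P0=E P1=I  mem[L0]=30
29. P0: load  L5  bus=[-]  L5: P0=M P1=I  mem[L5]=47
30. P0: load  L3  bus=[BusRd]  L3: P0=S P1=O  mem[L3]=87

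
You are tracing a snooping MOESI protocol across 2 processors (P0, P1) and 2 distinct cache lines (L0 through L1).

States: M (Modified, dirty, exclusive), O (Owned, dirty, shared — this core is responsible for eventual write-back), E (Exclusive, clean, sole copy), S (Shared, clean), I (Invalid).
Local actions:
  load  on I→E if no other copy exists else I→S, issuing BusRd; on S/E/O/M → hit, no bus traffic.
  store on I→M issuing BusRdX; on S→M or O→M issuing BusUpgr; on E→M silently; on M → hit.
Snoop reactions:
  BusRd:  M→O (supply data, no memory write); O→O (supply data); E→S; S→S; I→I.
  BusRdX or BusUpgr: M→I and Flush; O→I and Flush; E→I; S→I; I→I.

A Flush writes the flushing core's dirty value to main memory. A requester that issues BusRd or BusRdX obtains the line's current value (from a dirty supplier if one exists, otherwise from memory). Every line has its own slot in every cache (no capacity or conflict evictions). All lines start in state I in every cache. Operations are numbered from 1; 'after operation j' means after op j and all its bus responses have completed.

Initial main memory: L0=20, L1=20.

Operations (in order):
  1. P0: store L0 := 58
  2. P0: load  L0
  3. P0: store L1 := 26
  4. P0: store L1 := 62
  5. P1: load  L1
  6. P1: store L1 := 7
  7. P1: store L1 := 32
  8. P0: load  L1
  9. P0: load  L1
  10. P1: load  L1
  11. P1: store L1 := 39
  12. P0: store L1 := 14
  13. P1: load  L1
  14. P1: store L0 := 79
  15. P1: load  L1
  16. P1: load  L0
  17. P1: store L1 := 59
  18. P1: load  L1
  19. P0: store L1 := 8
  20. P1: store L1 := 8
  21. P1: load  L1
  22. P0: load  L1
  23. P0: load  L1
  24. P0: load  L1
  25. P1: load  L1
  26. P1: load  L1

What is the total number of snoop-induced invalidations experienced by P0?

1. P0: store L0 := 58  bus=[BusRdX]  L0: P0=M P1=I  mem[L0]=20
2. P0: load  L0  bus=[-]  L0: P0=M P1=I  mem[L0]=20
3. P0: store L1 := 26  bus=[BusRdX]  L1: P0=M P1=I  mem[L1]=20
4. P0: store L1 := 62  bus=[-]  L1: P0=M P1=I  mem[L1]=20
5. P1: load  L1  bus=[BusRd]  L1: P0=O P1=S  mem[L1]=20
6. P1: store L1 := 7  bus=[BusUpgr,Flush]  L1: P0=I P1=M  mem[L1]=62
7. P1: store L1 := 32  bus=[-]  L1: P0=I P1=M  mem[L1]=62
8. P0: load  L1  bus=[BusRd]  L1: P0=S P1=O  mem[L1]=62
9. P0: load  L1  bus=[-]  L1: P0=S P1=O  mem[L1]=62
10. P1: load  L1  bus=[-]  L1: P0=S P1=O  mem[L1]=62
11. P1: store L1 := 39  bus=[BusUpgr]  L1: P0=I P1=M  mem[L1]=62
12. P0: store L1 := 14  bus=[BusRdX,Flush]  L1: P0=M P1=I  mem[L1]=39
13. P1: load  L1  bus=[BusRd]  L1: P0=O P1=S  mem[L1]=39
14. P1: store L0 := 79  bus=[BusRdX,Flush]  L0: P0=I P1=M  mem[L0]=58
15. P1: load  L1  bus=[-]  L1: P0=O P1=S  mem[L1]=39
16. P1: load  L0  bus=[-]  L0: P0=I P1=M  mem[L0]=58
17. P1: store L1 := 59  bus=[BusUpgr,Flush]  L1: P0=I P1=M  mem[L1]=14
18. P1: load  L1  bus=[-]  L1: P0=I P1=M  mem[L1]=14
19. P0: store L1 := 8  bus=[BusRdX,Flush]  L1: P0=M P1=I  mem[L1]=59
20. P1: store L1 := 8  bus=[BusRdX,Flush]  L1: P0=I P1=M  mem[L1]=8
21. P1: load  L1  bus=[-]  L1: P0=I P1=M  mem[L1]=8
22. P0: load  L1  bus=[BusRd]  L1: P0=S P1=O  mem[L1]=8
23. P0: load  L1  bus=[-]  L1: P0=S P1=O  mem[L1]=8
24. P0: load  L1  bus=[-]  L1: P0=S P1=O  mem[L1]=8
25. P1: load  L1  bus=[-]  L1: P0=S P1=O  mem[L1]=8
26. P1: load  L1  bus=[-]  L1: P0=S P1=O  mem[L1]=8

invalidations = 5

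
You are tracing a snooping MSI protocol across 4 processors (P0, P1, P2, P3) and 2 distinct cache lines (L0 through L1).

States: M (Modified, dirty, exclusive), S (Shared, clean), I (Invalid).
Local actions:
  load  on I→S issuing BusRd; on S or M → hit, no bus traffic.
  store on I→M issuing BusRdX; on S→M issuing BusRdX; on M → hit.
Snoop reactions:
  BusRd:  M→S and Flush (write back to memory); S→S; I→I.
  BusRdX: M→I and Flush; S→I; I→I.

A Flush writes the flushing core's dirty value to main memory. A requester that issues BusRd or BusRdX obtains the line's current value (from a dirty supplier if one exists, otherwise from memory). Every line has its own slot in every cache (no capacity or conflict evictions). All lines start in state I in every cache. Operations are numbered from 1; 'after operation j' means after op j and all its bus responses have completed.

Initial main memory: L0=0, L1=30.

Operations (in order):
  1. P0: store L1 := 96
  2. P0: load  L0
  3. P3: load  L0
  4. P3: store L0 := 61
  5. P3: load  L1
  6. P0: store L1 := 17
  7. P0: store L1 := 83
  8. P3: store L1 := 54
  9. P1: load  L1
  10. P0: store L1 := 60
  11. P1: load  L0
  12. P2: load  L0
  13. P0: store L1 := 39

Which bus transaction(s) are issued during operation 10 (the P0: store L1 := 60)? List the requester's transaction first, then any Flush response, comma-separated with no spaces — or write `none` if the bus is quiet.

1. P0: store L1 := 96  bus=[BusRdX]  L1: P0=M P1=I P2=I P3=I  mem[L1]=30
2. P0: load  L0  bus=[BusRd]  L0: P0=S P1=I P2=I P3=I  mem[L0]=0
3. P3: load  L0  bus=[BusRd]  L0: P0=S P1=I P2=I P3=S  mem[L0]=0
4. P3: store L0 := 61  bus=[BusRdX]  L0: P0=I P1=I P2=I P3=M  mem[L0]=0
5. P3: load  L1  bus=[BusRd,Flush]  L1: P0=S P1=I P2=I P3=S  mem[L1]=96
6. P0: store L1 := 17  bus=[BusRdX]  L1: P0=M P1=I P2=I P3=I  mem[L1]=96
7. P0: store L1 := 83  bus=[-]  L1: P0=M P1=I P2=I P3=I  mem[L1]=96
8. P3: store L1 := 54  bus=[BusRdX,Flush]  L1: P0=I P1=I P2=I P3=M  mem[L1]=83
9. P1: load  L1  bus=[BusRd,Flush]  L1: P0=I P1=S P2=I P3=S  mem[L1]=54
10. P0: store L1 := 60  bus=[BusRdX]  L1: P0=M P1=I P2=I P3=I  mem[L1]=54
11. P1: load  L0  bus=[BusRd,Flush]  L0: P0=I P1=S P2=I P3=S  mem[L0]=61
12. P2: load  L0  bus=[BusRd]  L0: P0=I P1=S P2=S P3=S  mem[L0]=61
13. P0: store L1 := 39  bus=[-]  L1: P0=M P1=I P2=I P3=I  mem[L1]=54

bus = BusRdX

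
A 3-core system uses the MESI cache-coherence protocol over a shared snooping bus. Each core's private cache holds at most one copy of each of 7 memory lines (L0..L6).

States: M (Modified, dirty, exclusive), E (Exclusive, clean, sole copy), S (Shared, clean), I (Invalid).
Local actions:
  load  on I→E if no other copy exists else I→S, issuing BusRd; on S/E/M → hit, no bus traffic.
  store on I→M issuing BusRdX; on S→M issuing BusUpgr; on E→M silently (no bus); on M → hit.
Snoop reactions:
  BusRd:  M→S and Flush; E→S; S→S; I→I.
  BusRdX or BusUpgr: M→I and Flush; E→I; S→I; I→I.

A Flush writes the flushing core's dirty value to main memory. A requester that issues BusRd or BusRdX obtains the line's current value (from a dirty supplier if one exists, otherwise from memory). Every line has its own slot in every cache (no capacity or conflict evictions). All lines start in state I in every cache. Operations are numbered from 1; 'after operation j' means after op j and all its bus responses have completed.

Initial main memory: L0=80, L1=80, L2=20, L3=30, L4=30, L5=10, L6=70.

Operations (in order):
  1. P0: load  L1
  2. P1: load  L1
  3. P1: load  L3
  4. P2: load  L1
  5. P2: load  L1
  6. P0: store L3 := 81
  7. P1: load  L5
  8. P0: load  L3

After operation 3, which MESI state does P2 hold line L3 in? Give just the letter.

state = I

1. P0: load  L1  bus=[BusRd]  L1: P0=E P1=I P2=I  mem[L1]=80
2. P1: load  L1  bus=[BusRd]  L1: P0=S P1=S P2=I  mem[L1]=80
3. P1: load  L3  bus=[BusRd]  L3: P0=I P1=E P2=I  mem[L3]=30
4. P2: load  L1  bus=[BusRd]  L1: P0=S P1=S P2=S  mem[L1]=80
5. P2: load  L1  bus=[-]  L1: P0=S P1=S P2=S  mem[L1]=80
6. P0: store L3 := 81  bus=[BusRdX]  L3: P0=M P1=I P2=I  mem[L3]=30
7. P1: load  L5  bus=[BusRd]  L5: P0=I P1=E P2=I  mem[L5]=10
8. P0: load  L3  bus=[-]  L3: P0=M P1=I P2=I  mem[L3]=30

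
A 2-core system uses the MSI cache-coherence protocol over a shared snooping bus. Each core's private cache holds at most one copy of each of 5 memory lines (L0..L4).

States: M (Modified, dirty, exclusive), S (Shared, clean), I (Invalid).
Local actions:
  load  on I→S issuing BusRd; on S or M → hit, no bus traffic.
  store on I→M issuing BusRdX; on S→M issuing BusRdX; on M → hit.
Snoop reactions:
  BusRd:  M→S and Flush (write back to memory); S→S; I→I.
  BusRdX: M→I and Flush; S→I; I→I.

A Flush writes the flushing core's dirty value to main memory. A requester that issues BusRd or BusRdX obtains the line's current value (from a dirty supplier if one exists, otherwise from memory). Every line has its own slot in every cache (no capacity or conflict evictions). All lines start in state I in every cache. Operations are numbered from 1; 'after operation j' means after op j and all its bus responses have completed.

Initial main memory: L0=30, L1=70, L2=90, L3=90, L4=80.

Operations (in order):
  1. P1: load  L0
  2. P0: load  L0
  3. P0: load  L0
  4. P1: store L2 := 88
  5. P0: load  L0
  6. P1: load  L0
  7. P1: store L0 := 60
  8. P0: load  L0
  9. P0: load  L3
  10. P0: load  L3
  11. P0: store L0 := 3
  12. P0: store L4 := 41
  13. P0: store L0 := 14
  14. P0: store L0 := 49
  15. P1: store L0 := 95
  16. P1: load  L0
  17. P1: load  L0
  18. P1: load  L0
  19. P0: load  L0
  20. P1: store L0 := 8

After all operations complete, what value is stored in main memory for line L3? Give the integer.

step 1: P1: load  L0  ⟶  IS  (L0)  txn=BusRd  M[L0]=30
step 2: P0: load  L0  ⟶  SS  (L0)  txn=BusRd  M[L0]=30
step 3: P0: load  L0  ⟶  SS  (L0)  txn=∅  M[L0]=30
step 4: P1: store L2 := 88  ⟶  IM  (L2)  txn=BusRdX  M[L2]=90
step 5: P0: load  L0  ⟶  SS  (L0)  txn=∅  M[L0]=30
step 6: P1: load  L0  ⟶  SS  (L0)  txn=∅  M[L0]=30
step 7: P1: store L0 := 60  ⟶  IM  (L0)  txn=BusRdX  M[L0]=30
step 8: P0: load  L0  ⟶  SS  (L0)  txn=BusRd+Flush  M[L0]=60
step 9: P0: load  L3  ⟶  SI  (L3)  txn=BusRd  M[L3]=90
step 10: P0: load  L3  ⟶  SI  (L3)  txn=∅  M[L3]=90
step 11: P0: store L0 := 3  ⟶  MI  (L0)  txn=BusRdX  M[L0]=60
step 12: P0: store L4 := 41  ⟶  MI  (L4)  txn=BusRdX  M[L4]=80
step 13: P0: store L0 := 14  ⟶  MI  (L0)  txn=∅  M[L0]=60
step 14: P0: store L0 := 49  ⟶  MI  (L0)  txn=∅  M[L0]=60
step 15: P1: store L0 := 95  ⟶  IM  (L0)  txn=BusRdX+Flush  M[L0]=49
step 16: P1: load  L0  ⟶  IM  (L0)  txn=∅  M[L0]=49
step 17: P1: load  L0  ⟶  IM  (L0)  txn=∅  M[L0]=49
step 18: P1: load  L0  ⟶  IM  (L0)  txn=∅  M[L0]=49
step 19: P0: load  L0  ⟶  SS  (L0)  txn=BusRd+Flush  M[L0]=95
step 20: P1: store L0 := 8  ⟶  IM  (L0)  txn=BusRdX  M[L0]=95

memory[L3] = 90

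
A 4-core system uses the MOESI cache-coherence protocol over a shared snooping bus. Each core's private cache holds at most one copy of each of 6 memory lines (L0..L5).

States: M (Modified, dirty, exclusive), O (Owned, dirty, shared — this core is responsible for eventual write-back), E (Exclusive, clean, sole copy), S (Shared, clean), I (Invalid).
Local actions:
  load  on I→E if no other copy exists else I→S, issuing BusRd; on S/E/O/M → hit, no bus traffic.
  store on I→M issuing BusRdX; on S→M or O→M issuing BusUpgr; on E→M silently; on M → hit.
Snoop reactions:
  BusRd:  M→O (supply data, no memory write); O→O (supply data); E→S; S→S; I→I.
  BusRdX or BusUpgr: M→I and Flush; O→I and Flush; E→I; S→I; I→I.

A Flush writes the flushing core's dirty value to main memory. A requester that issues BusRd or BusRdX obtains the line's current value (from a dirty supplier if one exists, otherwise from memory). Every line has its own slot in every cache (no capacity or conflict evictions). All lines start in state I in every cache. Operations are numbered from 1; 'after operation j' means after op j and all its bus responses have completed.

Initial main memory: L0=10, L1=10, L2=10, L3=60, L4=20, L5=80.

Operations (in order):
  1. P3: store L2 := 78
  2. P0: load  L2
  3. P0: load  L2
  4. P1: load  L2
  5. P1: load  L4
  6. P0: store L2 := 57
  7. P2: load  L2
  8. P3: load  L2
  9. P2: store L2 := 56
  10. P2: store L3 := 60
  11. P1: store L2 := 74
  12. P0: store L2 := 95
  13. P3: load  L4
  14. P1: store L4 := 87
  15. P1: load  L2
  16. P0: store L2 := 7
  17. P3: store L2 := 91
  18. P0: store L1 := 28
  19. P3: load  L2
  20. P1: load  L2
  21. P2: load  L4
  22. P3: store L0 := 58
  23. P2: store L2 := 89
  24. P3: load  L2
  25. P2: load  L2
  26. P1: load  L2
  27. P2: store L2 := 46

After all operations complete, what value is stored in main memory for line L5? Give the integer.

1. P3: store L2 := 78  bus=[BusRdX]  L2: P0=I P1=I P2=I P3=M  mem[L2]=10
2. P0: load  L2  bus=[BusRd]  L2: P0=S P1=I P2=I P3=O  mem[L2]=10
3. P0: load  L2  bus=[-]  L2: P0=S P1=I P2=I P3=O  mem[L2]=10
4. P1: load  L2  bus=[BusRd]  L2: P0=S P1=S P2=I P3=O  mem[L2]=10
5. P1: load  L4  bus=[BusRd]  L4: P0=I P1=E P2=I P3=I  mem[L4]=20
6. P0: store L2 := 57  bus=[BusUpgr,Flush]  L2: P0=M P1=I P2=I P3=I  mem[L2]=78
7. P2: load  L2  bus=[BusRd]  L2: P0=O P1=I P2=S P3=I  mem[L2]=78
8. P3: load  L2  bus=[BusRd]  L2: P0=O P1=I P2=S P3=S  mem[L2]=78
9. P2: store L2 := 56  bus=[BusUpgr,Flush]  L2: P0=I P1=I P2=M P3=I  mem[L2]=57
10. P2: store L3 := 60  bus=[BusRdX]  L3: P0=I P1=I P2=M P3=I  mem[L3]=60
11. P1: store L2 := 74  bus=[BusRdX,Flush]  L2: P0=I P1=M P2=I P3=I  mem[L2]=56
12. P0: store L2 := 95  bus=[BusRdX,Flush]  L2: P0=M P1=I P2=I P3=I  mem[L2]=74
13. P3: load  L4  bus=[BusRd]  L4: P0=I P1=S P2=I P3=S  mem[L4]=20
14. P1: store L4 := 87  bus=[BusUpgr]  L4: P0=I P1=M P2=I P3=I  mem[L4]=20
15. P1: load  L2  bus=[BusRd]  L2: P0=O P1=S P2=I P3=I  mem[L2]=74
16. P0: store L2 := 7  bus=[BusUpgr]  L2: P0=M P1=I P2=I P3=I  mem[L2]=74
17. P3: store L2 := 91  bus=[BusRdX,Flush]  L2: P0=I P1=I P2=I P3=M  mem[L2]=7
18. P0: store L1 := 28  bus=[BusRdX]  L1: P0=M P1=I P2=I P3=I  mem[L1]=10
19. P3: load  L2  bus=[-]  L2: P0=I P1=I P2=I P3=M  mem[L2]=7
20. P1: load  L2  bus=[BusRd]  L2: P0=I P1=S P2=I P3=O  mem[L2]=7
21. P2: load  L4  bus=[BusRd]  L4: P0=I P1=O P2=S P3=I  mem[L4]=20
22. P3: store L0 := 58  bus=[BusRdX]  L0: P0=I P1=I P2=I P3=M  mem[L0]=10
23. P2: store L2 := 89  bus=[BusRdX,Flush]  L2: P0=I P1=I P2=M P3=I  mem[L2]=91
24. P3: load  L2  bus=[BusRd]  L2: P0=I P1=I P2=O P3=S  mem[L2]=91
25. P2: load  L2  bus=[-]  L2: P0=I P1=I P2=O P3=S  mem[L2]=91
26. P1: load  L2  bus=[BusRd]  L2: P0=I P1=S P2=O P3=S  mem[L2]=91
27. P2: store L2 := 46  bus=[BusUpgr]  L2: P0=I P1=I P2=M P3=I  mem[L2]=91

memory[L5] = 80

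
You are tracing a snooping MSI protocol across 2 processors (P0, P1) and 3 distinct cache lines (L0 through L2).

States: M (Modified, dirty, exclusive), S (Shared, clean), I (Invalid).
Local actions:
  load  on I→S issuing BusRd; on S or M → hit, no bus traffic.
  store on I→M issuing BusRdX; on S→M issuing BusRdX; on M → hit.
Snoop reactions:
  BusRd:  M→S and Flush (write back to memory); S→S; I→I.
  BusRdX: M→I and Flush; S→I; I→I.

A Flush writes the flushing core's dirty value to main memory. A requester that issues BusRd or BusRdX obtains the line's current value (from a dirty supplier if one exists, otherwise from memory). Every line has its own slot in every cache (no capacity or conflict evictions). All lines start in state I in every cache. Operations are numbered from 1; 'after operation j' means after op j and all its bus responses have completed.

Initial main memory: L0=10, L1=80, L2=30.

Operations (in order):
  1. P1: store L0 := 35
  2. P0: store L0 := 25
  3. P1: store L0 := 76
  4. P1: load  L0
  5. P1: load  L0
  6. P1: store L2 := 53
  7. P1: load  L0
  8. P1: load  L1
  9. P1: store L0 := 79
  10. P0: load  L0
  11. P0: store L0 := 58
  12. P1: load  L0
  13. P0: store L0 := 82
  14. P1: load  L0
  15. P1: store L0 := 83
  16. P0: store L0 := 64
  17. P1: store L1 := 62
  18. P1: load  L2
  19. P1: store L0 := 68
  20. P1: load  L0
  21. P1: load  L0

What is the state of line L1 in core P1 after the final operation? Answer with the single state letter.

1. P1: store L0 := 35  bus=[BusRdX]  L0: P0=I P1=M  mem[L0]=10
2. P0: store L0 := 25  bus=[BusRdX,Flush]  L0: P0=M P1=I  mem[L0]=35
3. P1: store L0 := 76  bus=[BusRdX,Flush]  L0: P0=I P1=M  mem[L0]=25
4. P1: load  L0  bus=[-]  L0: P0=I P1=M  mem[L0]=25
5. P1: load  L0  bus=[-]  L0: P0=I P1=M  mem[L0]=25
6. P1: store L2 := 53  bus=[BusRdX]  L2: P0=I P1=M  mem[L2]=30
7. P1: load  L0  bus=[-]  L0: P0=I P1=M  mem[L0]=25
8. P1: load  L1  bus=[BusRd]  L1: P0=I P1=S  mem[L1]=80
9. P1: store L0 := 79  bus=[-]  L0: P0=I P1=M  mem[L0]=25
10. P0: load  L0  bus=[BusRd,Flush]  L0: P0=S P1=S  mem[L0]=79
11. P0: store L0 := 58  bus=[BusRdX]  L0: P0=M P1=I  mem[L0]=79
12. P1: load  L0  bus=[BusRd,Flush]  L0: P0=S P1=S  mem[L0]=58
13. P0: store L0 := 82  bus=[BusRdX]  L0: P0=M P1=I  mem[L0]=58
14. P1: load  L0  bus=[BusRd,Flush]  L0: P0=S P1=S  mem[L0]=82
15. P1: store L0 := 83  bus=[BusRdX]  L0: P0=I P1=M  mem[L0]=82
16. P0: store L0 := 64  bus=[BusRdX,Flush]  L0: P0=M P1=I  mem[L0]=83
17. P1: store L1 := 62  bus=[BusRdX]  L1: P0=I P1=M  mem[L1]=80
18. P1: load  L2  bus=[-]  L2: P0=I P1=M  mem[L2]=30
19. P1: store L0 := 68  bus=[BusRdX,Flush]  L0: P0=I P1=M  mem[L0]=64
20. P1: load  L0  bus=[-]  L0: P0=I P1=M  mem[L0]=64
21. P1: load  L0  bus=[-]  L0: P0=I P1=M  mem[L0]=64

state = M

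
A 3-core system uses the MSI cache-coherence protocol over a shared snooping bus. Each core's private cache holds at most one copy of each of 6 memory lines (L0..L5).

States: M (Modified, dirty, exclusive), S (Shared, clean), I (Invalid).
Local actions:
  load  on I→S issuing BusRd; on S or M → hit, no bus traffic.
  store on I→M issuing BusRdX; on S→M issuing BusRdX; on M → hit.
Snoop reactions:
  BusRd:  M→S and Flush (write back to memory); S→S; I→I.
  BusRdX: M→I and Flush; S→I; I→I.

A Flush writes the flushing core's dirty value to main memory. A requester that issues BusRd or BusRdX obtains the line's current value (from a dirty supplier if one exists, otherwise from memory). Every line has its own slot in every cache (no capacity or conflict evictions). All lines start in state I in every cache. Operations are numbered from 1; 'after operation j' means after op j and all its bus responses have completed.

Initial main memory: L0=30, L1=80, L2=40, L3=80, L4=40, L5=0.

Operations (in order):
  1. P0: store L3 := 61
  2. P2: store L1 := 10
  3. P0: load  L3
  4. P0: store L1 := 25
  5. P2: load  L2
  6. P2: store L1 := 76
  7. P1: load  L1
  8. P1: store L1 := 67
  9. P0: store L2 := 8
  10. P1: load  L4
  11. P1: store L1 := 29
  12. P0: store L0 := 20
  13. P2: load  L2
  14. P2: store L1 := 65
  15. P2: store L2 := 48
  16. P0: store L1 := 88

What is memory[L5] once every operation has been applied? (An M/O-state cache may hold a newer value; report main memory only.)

memory[L5] = 0

1. P0: store L3 := 61  bus=[BusRdX]  L3: P0=M P1=I P2=I  mem[L3]=80
2. P2: store L1 := 10  bus=[BusRdX]  L1: P0=I P1=I P2=M  mem[L1]=80
3. P0: load  L3  bus=[-]  L3: P0=M P1=I P2=I  mem[L3]=80
4. P0: store L1 := 25  bus=[BusRdX,Flush]  L1: P0=M P1=I P2=I  mem[L1]=10
5. P2: load  L2  bus=[BusRd]  L2: P0=I P1=I P2=S  mem[L2]=40
6. P2: store L1 := 76  bus=[BusRdX,Flush]  L1: P0=I P1=I P2=M  mem[L1]=25
7. P1: load  L1  bus=[BusRd,Flush]  L1: P0=I P1=S P2=S  mem[L1]=76
8. P1: store L1 := 67  bus=[BusRdX]  L1: P0=I P1=M P2=I  mem[L1]=76
9. P0: store L2 := 8  bus=[BusRdX]  L2: P0=M P1=I P2=I  mem[L2]=40
10. P1: load  L4  bus=[BusRd]  L4: P0=I P1=S P2=I  mem[L4]=40
11. P1: store L1 := 29  bus=[-]  L1: P0=I P1=M P2=I  mem[L1]=76
12. P0: store L0 := 20  bus=[BusRdX]  L0: P0=M P1=I P2=I  mem[L0]=30
13. P2: load  L2  bus=[BusRd,Flush]  L2: P0=S P1=I P2=S  mem[L2]=8
14. P2: store L1 := 65  bus=[BusRdX,Flush]  L1: P0=I P1=I P2=M  mem[L1]=29
15. P2: store L2 := 48  bus=[BusRdX]  L2: P0=I P1=I P2=M  mem[L2]=8
16. P0: store L1 := 88  bus=[BusRdX,Flush]  L1: P0=M P1=I P2=I  mem[L1]=65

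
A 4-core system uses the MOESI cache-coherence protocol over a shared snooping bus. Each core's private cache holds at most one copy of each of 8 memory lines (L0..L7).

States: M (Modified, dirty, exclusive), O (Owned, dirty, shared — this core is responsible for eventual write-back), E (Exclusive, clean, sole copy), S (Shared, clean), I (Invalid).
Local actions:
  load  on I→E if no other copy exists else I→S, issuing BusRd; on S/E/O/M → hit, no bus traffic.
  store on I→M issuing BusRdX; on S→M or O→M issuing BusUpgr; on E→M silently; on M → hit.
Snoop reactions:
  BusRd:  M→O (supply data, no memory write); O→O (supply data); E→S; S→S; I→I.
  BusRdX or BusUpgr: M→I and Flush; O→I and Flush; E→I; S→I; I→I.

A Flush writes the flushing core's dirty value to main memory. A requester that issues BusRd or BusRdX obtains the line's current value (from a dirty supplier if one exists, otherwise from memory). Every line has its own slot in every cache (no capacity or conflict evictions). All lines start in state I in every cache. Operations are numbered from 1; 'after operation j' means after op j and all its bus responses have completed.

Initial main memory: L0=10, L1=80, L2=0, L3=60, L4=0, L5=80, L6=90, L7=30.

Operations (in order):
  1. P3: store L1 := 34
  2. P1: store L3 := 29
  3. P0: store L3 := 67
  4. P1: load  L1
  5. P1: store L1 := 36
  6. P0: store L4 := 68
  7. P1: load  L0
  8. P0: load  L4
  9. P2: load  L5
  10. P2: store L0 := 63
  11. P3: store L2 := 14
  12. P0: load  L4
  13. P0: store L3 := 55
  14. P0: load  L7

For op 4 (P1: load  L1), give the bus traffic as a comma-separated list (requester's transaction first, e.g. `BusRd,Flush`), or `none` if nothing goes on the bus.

bus = BusRd

[1] P3: store L1 := 34 | P0:I, P1:I, P2:I, P3:M(34) | bus: BusRdX
[2] P1: store L3 := 29 | P0:I, P1:M(29), P2:I, P3:I | bus: BusRdX
[3] P0: store L3 := 67 | P0:M(67), P1:I, P2:I, P3:I | bus: BusRdX,Flush
[4] P1: load  L1 | P0:I, P1:S(34), P2:I, P3:O(34) | bus: BusRd
[5] P1: store L1 := 36 | P0:I, P1:M(36), P2:I, P3:I | bus: BusUpgr,Flush
[6] P0: store L4 := 68 | P0:M(68), P1:I, P2:I, P3:I | bus: BusRdX
[7] P1: load  L0 | P0:I, P1:E(10), P2:I, P3:I | bus: BusRd
[8] P0: load  L4 | P0:M(68), P1:I, P2:I, P3:I | bus: none
[9] P2: load  L5 | P0:I, P1:I, P2:E(80), P3:I | bus: BusRd
[10] P2: store L0 := 63 | P0:I, P1:I, P2:M(63), P3:I | bus: BusRdX
[11] P3: store L2 := 14 | P0:I, P1:I, P2:I, P3:M(14) | bus: BusRdX
[12] P0: load  L4 | P0:M(68), P1:I, P2:I, P3:I | bus: none
[13] P0: store L3 := 55 | P0:M(55), P1:I, P2:I, P3:I | bus: none
[14] P0: load  L7 | P0:E(30), P1:I, P2:I, P3:I | bus: BusRd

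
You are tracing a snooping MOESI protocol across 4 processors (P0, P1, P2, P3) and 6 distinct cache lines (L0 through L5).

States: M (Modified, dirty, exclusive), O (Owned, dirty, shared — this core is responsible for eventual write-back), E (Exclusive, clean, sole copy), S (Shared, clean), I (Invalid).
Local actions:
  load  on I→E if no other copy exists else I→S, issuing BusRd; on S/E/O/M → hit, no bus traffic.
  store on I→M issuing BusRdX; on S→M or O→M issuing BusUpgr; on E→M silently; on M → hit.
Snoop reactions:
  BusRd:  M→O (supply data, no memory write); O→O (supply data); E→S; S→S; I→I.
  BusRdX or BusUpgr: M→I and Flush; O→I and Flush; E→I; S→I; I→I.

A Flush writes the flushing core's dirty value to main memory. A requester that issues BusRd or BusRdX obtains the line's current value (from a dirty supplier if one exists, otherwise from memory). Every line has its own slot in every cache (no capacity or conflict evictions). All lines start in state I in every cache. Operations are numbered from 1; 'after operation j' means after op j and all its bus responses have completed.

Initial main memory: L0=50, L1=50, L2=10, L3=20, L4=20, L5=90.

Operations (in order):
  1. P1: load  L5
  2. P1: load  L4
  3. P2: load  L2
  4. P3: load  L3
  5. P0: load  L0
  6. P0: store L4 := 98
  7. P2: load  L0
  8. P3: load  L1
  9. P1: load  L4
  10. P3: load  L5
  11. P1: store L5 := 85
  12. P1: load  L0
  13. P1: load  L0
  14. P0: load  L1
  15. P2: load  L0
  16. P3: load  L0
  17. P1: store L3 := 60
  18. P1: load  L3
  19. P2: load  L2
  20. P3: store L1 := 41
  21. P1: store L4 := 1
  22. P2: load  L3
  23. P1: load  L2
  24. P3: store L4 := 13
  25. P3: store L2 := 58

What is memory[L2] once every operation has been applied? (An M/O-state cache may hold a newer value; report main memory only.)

memory[L2] = 10

step 1: P1: load  L5  ⟶  IEII  (L5)  txn=BusRd  M[L5]=90
step 2: P1: load  L4  ⟶  IEII  (L4)  txn=BusRd  M[L4]=20
step 3: P2: load  L2  ⟶  IIEI  (L2)  txn=BusRd  M[L2]=10
step 4: P3: load  L3  ⟶  IIIE  (L3)  txn=BusRd  M[L3]=20
step 5: P0: load  L0  ⟶  EIII  (L0)  txn=BusRd  M[L0]=50
step 6: P0: store L4 := 98  ⟶  MIII  (L4)  txn=BusRdX  M[L4]=20
step 7: P2: load  L0  ⟶  SISI  (L0)  txn=BusRd  M[L0]=50
step 8: P3: load  L1  ⟶  IIIE  (L1)  txn=BusRd  M[L1]=50
step 9: P1: load  L4  ⟶  OSII  (L4)  txn=BusRd  M[L4]=20
step 10: P3: load  L5  ⟶  ISIS  (L5)  txn=BusRd  M[L5]=90
step 11: P1: store L5 := 85  ⟶  IMII  (L5)  txn=BusUpgr  M[L5]=90
step 12: P1: load  L0  ⟶  SSSI  (L0)  txn=BusRd  M[L0]=50
step 13: P1: load  L0  ⟶  SSSI  (L0)  txn=∅  M[L0]=50
step 14: P0: load  L1  ⟶  SIIS  (L1)  txn=BusRd  M[L1]=50
step 15: P2: load  L0  ⟶  SSSI  (L0)  txn=∅  M[L0]=50
step 16: P3: load  L0  ⟶  SSSS  (L0)  txn=BusRd  M[L0]=50
step 17: P1: store L3 := 60  ⟶  IMII  (L3)  txn=BusRdX  M[L3]=20
step 18: P1: load  L3  ⟶  IMII  (L3)  txn=∅  M[L3]=20
step 19: P2: load  L2  ⟶  IIEI  (L2)  txn=∅  M[L2]=10
step 20: P3: store L1 := 41  ⟶  IIIM  (L1)  txn=BusUpgr  M[L1]=50
step 21: P1: store L4 := 1  ⟶  IMII  (L4)  txn=BusUpgr+Flush  M[L4]=98
step 22: P2: load  L3  ⟶  IOSI  (L3)  txn=BusRd  M[L3]=20
step 23: P1: load  L2  ⟶  ISSI  (L2)  txn=BusRd  M[L2]=10
step 24: P3: store L4 := 13  ⟶  IIIM  (L4)  txn=BusRdX+Flush  M[L4]=1
step 25: P3: store L2 := 58  ⟶  IIIM  (L2)  txn=BusRdX  M[L2]=10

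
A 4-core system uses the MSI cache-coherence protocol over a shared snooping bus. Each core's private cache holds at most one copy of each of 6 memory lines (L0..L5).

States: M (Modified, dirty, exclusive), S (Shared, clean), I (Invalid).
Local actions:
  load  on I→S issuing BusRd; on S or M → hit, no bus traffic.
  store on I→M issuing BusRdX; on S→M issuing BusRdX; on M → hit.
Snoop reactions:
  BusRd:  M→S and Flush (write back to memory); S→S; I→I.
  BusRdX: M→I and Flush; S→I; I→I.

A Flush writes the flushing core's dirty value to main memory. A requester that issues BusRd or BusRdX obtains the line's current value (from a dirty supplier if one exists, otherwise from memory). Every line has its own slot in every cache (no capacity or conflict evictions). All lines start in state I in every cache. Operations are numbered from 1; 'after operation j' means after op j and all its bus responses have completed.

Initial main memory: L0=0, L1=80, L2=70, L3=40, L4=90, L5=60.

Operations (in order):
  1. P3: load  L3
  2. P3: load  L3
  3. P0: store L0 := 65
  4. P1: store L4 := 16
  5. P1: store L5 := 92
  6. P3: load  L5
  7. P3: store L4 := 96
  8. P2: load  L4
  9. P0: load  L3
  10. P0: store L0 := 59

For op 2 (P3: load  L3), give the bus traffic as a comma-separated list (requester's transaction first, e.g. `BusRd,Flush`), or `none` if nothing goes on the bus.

  op1 P3: load  L3 → I/I/I/S on L3; bus BusRd; mem=40
  op2 P3: load  L3 → I/I/I/S on L3; bus (none); mem=40
  op3 P0: store L0 := 65 → M/I/I/I on L0; bus BusRdX; mem=0
  op4 P1: store L4 := 16 → I/M/I/I on L4; bus BusRdX; mem=90
  op5 P1: store L5 := 92 → I/M/I/I on L5; bus BusRdX; mem=60
  op6 P3: load  L5 → I/S/I/S on L5; bus BusRd Flush; mem=92
  op7 P3: store L4 := 96 → I/I/I/M on L4; bus BusRdX Flush; mem=16
  op8 P2: load  L4 → I/I/S/S on L4; bus BusRd Flush; mem=96
  op9 P0: load  L3 → S/I/I/S on L3; bus BusRd; mem=40
  op10 P0: store L0 := 59 → M/I/I/I on L0; bus (none); mem=0

bus = none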